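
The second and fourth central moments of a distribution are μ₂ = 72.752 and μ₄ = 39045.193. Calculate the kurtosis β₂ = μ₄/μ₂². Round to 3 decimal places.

7.377

μ₂² = 72.752² = 5292.85350
μ₄/μ₂² = 39045.193 / 5292.85350 = 7.37696
β₂ ≈ 7.377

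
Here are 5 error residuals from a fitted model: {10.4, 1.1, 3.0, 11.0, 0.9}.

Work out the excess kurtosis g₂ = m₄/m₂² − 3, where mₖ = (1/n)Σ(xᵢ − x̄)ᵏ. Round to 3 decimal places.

-1.790

x̄ = 5.2800
Σ(xᵢ − x̄)² = 100.7880 ⇒ m₂ = 20.15760
Σ(xᵢ − x̄)⁴ = 2458.0378 ⇒ m₄ = 491.60756
m₂² = 406.32884
g₂ = m₄/m₂² − 3 = 1.20988 − 3 ≈ -1.790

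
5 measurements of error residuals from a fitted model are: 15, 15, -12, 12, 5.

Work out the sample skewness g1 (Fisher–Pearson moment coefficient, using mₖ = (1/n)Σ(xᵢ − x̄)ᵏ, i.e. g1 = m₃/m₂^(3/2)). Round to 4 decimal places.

-1.0845

x̄ = (15 + 15 - 12 + 12 + 5) / 5 = 7.0000
deviations (xᵢ − x̄): 8.0000, 8.0000, -19.0000, 5.0000, -2.0000
Σ(xᵢ − x̄)² = 518.0000 ⇒ m₂ = 518.0000/5 = 103.60000
Σ(xᵢ − x̄)³ = -5718.0000 ⇒ m₃ = -5718.0000/5 = -1143.60000
m₂^(3/2) = 103.60000^(1.5) = 1054.48312
g1 = m₃ / m₂^(3/2) = -1143.60000 / 1054.48312 ≈ -1.0845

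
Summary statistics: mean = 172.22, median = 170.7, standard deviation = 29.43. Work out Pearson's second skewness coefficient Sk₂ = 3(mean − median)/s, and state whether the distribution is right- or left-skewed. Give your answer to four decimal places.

0.1549, right-skewed

Sk₂ = 3(172.22 − 170.7) / 29.43 = 3 × 1.5200 / 29.43
    = 4.5600 / 29.43 ≈ 0.1549
Sk₂ > 0 ⇒ mean > median ⇒ right-skewed (positive skew).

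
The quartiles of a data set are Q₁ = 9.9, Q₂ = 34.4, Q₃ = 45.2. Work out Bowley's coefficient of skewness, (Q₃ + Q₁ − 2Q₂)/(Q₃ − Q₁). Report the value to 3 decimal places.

numerator: Q₃ + Q₁ − 2Q₂ = 45.2 + 9.9 − 2×34.4 = -13.7000
denominator: Q₃ − Q₁ = 45.2 − 9.9 = 35.3000
Bowley skewness = -13.7000 / 35.3000 ≈ -0.388

-0.388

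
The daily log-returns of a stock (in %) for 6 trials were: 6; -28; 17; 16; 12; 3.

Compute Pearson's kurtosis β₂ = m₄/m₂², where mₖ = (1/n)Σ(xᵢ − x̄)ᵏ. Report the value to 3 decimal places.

x̄ = 4.3333
Σ(xᵢ − x̄)² = 1405.3333 ⇒ m₂ = 234.22222
Σ(xᵢ − x̄)⁴ = 1140688.4444 ⇒ m₄ = 190114.74074
m₂² = 54860.04938
β₂ = m₄/m₂² = 190114.74074 / 54860.04938 ≈ 3.465

3.465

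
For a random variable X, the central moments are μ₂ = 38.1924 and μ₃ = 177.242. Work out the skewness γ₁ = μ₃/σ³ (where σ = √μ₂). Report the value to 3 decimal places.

σ = √μ₂ = √38.1924 = 6.18000
σ³ = μ₂^(3/2) = 236.02903
γ₁ = μ₃/σ³ = 177.242 / 236.02903 ≈ 0.751

0.751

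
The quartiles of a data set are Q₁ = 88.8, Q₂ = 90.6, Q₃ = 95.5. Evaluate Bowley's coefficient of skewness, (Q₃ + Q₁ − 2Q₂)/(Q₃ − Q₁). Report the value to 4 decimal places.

0.4627

numerator: Q₃ + Q₁ − 2Q₂ = 95.5 + 88.8 − 2×90.6 = 3.1000
denominator: Q₃ − Q₁ = 95.5 − 88.8 = 6.7000
Bowley skewness = 3.1000 / 6.7000 ≈ 0.4627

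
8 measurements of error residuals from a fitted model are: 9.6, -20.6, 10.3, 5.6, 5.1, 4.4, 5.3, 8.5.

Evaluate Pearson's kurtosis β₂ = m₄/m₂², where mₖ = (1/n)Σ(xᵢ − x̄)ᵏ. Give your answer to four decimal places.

x̄ = 3.5250
Σ(xᵢ − x̄)² = 700.2750 ⇒ m₂ = 87.53438
Σ(xᵢ − x̄)⁴ = 342858.8782 ⇒ m₄ = 42857.35978
m₂² = 7662.26681
β₂ = m₄/m₂² = 42857.35978 / 7662.26681 ≈ 5.5933

5.5933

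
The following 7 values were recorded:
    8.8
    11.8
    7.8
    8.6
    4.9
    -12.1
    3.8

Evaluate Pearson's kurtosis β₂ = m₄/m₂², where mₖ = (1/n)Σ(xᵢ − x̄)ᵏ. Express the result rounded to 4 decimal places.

x̄ = 4.8000
Σ(xᵢ − x̄)² = 375.0600 ⇒ m₂ = 53.58000
Σ(xᵢ − x̄)⁴ = 84520.5858 ⇒ m₄ = 12074.36940
m₂² = 2870.81640
β₂ = m₄/m₂² = 12074.36940 / 2870.81640 ≈ 4.2059

4.2059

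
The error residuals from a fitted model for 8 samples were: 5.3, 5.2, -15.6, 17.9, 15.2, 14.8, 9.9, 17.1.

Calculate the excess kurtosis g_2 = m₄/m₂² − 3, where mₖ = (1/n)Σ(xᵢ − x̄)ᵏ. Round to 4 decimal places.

x̄ = 8.7250
Σ(xᵢ − x̄)² = 850.3950 ⇒ m₂ = 106.29938
Σ(xᵢ − x̄)⁴ = 365535.3246 ⇒ m₄ = 45691.91557
m₂² = 11299.55713
g_2 = m₄/m₂² − 3 = 4.04369 − 3 ≈ 1.0437

1.0437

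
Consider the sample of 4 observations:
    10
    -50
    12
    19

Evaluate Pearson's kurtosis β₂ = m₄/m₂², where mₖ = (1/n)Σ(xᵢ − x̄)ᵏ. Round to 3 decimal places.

x̄ = -2.2500
Σ(xᵢ − x̄)² = 3084.7500 ⇒ m₂ = 771.18750
Σ(xᵢ − x̄)⁴ = 5466346.8281 ⇒ m₄ = 1366586.70703
m₂² = 594730.16016
β₂ = m₄/m₂² = 1366586.70703 / 594730.16016 ≈ 2.298

2.298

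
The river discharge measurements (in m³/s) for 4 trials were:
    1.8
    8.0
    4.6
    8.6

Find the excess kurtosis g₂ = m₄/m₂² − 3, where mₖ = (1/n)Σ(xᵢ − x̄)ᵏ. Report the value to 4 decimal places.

-1.5141

x̄ = 5.7500
Σ(xᵢ − x̄)² = 30.1100 ⇒ m₂ = 7.52750
Σ(xᵢ − x̄)⁴ = 336.7909 ⇒ m₄ = 84.19773
m₂² = 56.66326
g₂ = m₄/m₂² − 3 = 1.48593 − 3 ≈ -1.5141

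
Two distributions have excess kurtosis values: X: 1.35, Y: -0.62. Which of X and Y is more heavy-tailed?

X

Higher excess kurtosis ⇒ heavier tails relative to the normal distribution.
1.35 vs -0.62: the larger is 1.35, so X has heavier tails. (X is leptokurtic — heavier-than-normal tails; the other is platykurtic.)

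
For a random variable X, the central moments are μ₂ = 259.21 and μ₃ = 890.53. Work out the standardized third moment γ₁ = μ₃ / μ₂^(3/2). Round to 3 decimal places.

σ = √μ₂ = √259.21 = 16.10000
σ³ = μ₂^(3/2) = 4173.28100
γ₁ = μ₃/σ³ = 890.53 / 4173.28100 ≈ 0.213

0.213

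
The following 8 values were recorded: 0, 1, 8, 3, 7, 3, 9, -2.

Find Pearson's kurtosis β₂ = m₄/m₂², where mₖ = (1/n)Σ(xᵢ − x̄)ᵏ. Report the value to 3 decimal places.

1.631

x̄ = 3.6250
Σ(xᵢ − x̄)² = 111.8750 ⇒ m₂ = 13.98438
Σ(xᵢ − x̄)⁴ = 2552.3691 ⇒ m₄ = 319.04614
m₂² = 195.56274
β₂ = m₄/m₂² = 319.04614 / 195.56274 ≈ 1.631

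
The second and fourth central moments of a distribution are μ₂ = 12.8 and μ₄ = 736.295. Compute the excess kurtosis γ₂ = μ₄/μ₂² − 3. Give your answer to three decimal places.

μ₂² = 12.8² = 163.84000
μ₄/μ₂² = 736.295 / 163.84000 = 4.49399
γ₂ = 4.49399 − 3 ≈ 1.494

1.494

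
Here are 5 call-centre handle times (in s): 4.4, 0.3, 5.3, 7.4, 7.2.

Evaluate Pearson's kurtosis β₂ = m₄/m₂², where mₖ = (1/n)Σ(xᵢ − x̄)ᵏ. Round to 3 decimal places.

x̄ = 4.9200
Σ(xᵢ − x̄)² = 33.1080 ⇒ m₂ = 6.62160
Σ(xᵢ − x̄)⁴ = 520.5282 ⇒ m₄ = 104.10563
m₂² = 43.84559
β₂ = m₄/m₂² = 104.10563 / 43.84559 ≈ 2.374

2.374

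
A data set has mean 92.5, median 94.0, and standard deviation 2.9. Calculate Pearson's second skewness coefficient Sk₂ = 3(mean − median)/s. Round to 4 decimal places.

Sk₂ = 3(92.5 − 94.0) / 2.9 = 3 × -1.5000 / 2.9
    = -4.5000 / 2.9 ≈ -1.5517

-1.5517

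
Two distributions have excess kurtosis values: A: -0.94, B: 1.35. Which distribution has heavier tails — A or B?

B

Higher excess kurtosis ⇒ heavier tails relative to the normal distribution.
-0.94 vs 1.35: the larger is 1.35, so B has heavier tails. (B is leptokurtic — heavier-than-normal tails; the other is platykurtic.)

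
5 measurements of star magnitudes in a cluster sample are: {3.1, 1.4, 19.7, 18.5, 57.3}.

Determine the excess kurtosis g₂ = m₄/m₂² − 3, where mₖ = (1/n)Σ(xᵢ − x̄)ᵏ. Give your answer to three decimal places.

-0.395

x̄ = 20.0000
Σ(xᵢ − x̄)² = 2025.2000 ⇒ m₂ = 405.04000
Σ(xᵢ − x̄)⁴ = 2136954.3284 ⇒ m₄ = 427390.86568
m₂² = 164057.40160
g₂ = m₄/m₂² − 3 = 2.60513 − 3 ≈ -0.395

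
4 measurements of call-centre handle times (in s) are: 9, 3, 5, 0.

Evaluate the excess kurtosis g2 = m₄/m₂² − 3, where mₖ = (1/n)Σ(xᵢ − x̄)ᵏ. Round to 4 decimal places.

x̄ = 4.2500
Σ(xᵢ − x̄)² = 42.7500 ⇒ m₂ = 10.68750
Σ(xᵢ − x̄)⁴ = 838.0781 ⇒ m₄ = 209.51953
m₂² = 114.22266
g2 = m₄/m₂² − 3 = 1.83431 − 3 ≈ -1.1657

-1.1657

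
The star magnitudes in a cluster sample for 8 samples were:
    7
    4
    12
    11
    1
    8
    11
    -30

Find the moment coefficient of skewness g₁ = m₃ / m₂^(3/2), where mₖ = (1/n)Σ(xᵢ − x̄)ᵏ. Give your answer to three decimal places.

x̄ = (7 + 4 + 12 + 11 + 1 + 8 + 11 - 30) / 8 = 3.0000
deviations (xᵢ − x̄): 4.0000, 1.0000, 9.0000, 8.0000, -2.0000, 5.0000, 8.0000, -33.0000
Σ(xᵢ − x̄)² = 1344.0000 ⇒ m₂ = 1344.0000/8 = 168.00000
Σ(xᵢ − x̄)³ = -34002.0000 ⇒ m₃ = -34002.0000/8 = -4250.25000
m₂^(3/2) = 168.00000^(1.5) = 2177.52887
g₁ = m₃ / m₂^(3/2) = -4250.25000 / 2177.52887 ≈ -1.952

-1.952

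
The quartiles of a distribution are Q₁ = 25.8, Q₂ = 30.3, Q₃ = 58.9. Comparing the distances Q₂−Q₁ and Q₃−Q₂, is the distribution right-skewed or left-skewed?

Q₂ − Q₁ = 4.5;  Q₃ − Q₂ = 28.6
Q₃ − Q₂ > Q₂ − Q₁ ⇒ the upper half is more spread out ⇒ right-skewed.

right-skewed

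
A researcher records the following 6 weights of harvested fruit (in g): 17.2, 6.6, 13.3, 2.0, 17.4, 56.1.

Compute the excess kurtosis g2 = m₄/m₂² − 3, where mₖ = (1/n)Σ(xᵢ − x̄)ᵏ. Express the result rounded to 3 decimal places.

x̄ = 18.7667
Σ(xᵢ − x̄)² = 1857.1333 ⇒ m₂ = 309.52222
Σ(xᵢ − x̄)⁴ = 2044460.3888 ⇒ m₄ = 340743.39814
m₂² = 95804.00605
g2 = m₄/m₂² − 3 = 3.55667 − 3 ≈ 0.557

0.557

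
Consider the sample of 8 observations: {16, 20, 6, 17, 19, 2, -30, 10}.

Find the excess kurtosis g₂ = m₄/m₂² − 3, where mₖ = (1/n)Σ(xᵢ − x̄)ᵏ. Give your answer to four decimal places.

x̄ = 7.5000
Σ(xᵢ − x̄)² = 1896.0000 ⇒ m₂ = 237.00000
Σ(xᵢ − x̄)⁴ = 2033767.5000 ⇒ m₄ = 254220.93750
m₂² = 56169.00000
g₂ = m₄/m₂² − 3 = 4.52600 − 3 ≈ 1.5260

1.5260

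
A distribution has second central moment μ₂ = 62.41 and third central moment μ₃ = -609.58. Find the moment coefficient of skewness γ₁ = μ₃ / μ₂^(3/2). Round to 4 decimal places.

-1.2364

σ = √μ₂ = √62.41 = 7.90000
σ³ = μ₂^(3/2) = 493.03900
γ₁ = μ₃/σ³ = -609.58 / 493.03900 ≈ -1.2364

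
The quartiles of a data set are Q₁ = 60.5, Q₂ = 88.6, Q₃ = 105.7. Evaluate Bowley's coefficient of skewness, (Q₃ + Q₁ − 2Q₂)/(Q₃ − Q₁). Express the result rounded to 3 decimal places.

numerator: Q₃ + Q₁ − 2Q₂ = 105.7 + 60.5 − 2×88.6 = -11.0000
denominator: Q₃ − Q₁ = 105.7 − 60.5 = 45.2000
Bowley skewness = -11.0000 / 45.2000 ≈ -0.243

-0.243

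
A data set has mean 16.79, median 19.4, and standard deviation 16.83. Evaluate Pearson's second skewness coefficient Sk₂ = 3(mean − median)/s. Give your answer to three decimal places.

Sk₂ = 3(16.79 − 19.4) / 16.83 = 3 × -2.6100 / 16.83
    = -7.8300 / 16.83 ≈ -0.465

-0.465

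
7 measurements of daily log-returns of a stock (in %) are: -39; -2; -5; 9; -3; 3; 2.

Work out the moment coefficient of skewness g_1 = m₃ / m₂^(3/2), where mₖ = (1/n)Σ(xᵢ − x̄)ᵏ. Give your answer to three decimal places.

x̄ = (-39 - 2 - 5 + 9 - 3 + 3 + 2) / 7 = -5.0000
deviations (xᵢ − x̄): -34.0000, 3.0000, 0.0000, 14.0000, 2.0000, 8.0000, 7.0000
Σ(xᵢ − x̄)² = 1478.0000 ⇒ m₂ = 1478.0000/7 = 211.14286
Σ(xᵢ − x̄)³ = -35670.0000 ⇒ m₃ = -35670.0000/7 = -5095.71429
m₂^(3/2) = 211.14286^(1.5) = 3068.06525
g_1 = m₃ / m₂^(3/2) = -5095.71429 / 3068.06525 ≈ -1.661

-1.661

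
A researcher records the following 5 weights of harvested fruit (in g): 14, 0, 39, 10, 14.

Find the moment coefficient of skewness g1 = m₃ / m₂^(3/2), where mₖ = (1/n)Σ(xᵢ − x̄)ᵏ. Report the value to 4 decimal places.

0.8768

x̄ = (14 + 0 + 39 + 10 + 14) / 5 = 15.4000
deviations (xᵢ − x̄): -1.4000, -15.4000, 23.6000, -5.4000, -1.4000
Σ(xᵢ − x̄)² = 827.2000 ⇒ m₂ = 827.2000/5 = 165.44000
Σ(xᵢ − x̄)³ = 9329.0400 ⇒ m₃ = 9329.0400/5 = 1865.80800
m₂^(3/2) = 165.44000^(1.5) = 2127.94688
g1 = m₃ / m₂^(3/2) = 1865.80800 / 2127.94688 ≈ 0.8768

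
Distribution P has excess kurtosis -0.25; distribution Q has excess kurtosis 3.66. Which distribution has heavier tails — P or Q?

Q

Higher excess kurtosis ⇒ heavier tails relative to the normal distribution.
-0.25 vs 3.66: the larger is 3.66, so Q has heavier tails. (Q is leptokurtic — heavier-than-normal tails; the other is platykurtic.)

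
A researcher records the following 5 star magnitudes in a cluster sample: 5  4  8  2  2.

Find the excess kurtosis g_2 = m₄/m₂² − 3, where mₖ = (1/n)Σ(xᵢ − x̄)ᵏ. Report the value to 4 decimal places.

x̄ = 4.2000
Σ(xᵢ − x̄)² = 24.8000 ⇒ m₂ = 4.96000
Σ(xᵢ − x̄)⁴ = 255.7760 ⇒ m₄ = 51.15520
m₂² = 24.60160
g_2 = m₄/m₂² − 3 = 2.07934 − 3 ≈ -0.9207

-0.9207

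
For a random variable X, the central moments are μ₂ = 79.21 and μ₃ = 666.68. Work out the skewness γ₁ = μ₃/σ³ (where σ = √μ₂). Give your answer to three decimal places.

σ = √μ₂ = √79.21 = 8.90000
σ³ = μ₂^(3/2) = 704.96900
γ₁ = μ₃/σ³ = 666.68 / 704.96900 ≈ 0.946

0.946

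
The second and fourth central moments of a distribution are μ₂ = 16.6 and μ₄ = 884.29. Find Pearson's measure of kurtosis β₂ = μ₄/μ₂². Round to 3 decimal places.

3.209

μ₂² = 16.6² = 275.56000
μ₄/μ₂² = 884.29 / 275.56000 = 3.20907
β₂ ≈ 3.209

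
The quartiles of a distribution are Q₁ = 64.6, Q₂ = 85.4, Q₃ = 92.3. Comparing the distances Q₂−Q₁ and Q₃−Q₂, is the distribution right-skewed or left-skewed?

left-skewed

Q₂ − Q₁ = 20.8;  Q₃ − Q₂ = 6.9
Q₂ − Q₁ > Q₃ − Q₂ ⇒ the lower half is more spread out ⇒ left-skewed.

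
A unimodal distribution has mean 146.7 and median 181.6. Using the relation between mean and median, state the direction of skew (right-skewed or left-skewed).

left-skewed

mean − median = 146.7 − 181.6 = -34.9
mean < median ⇒ the longer tail is on the left ⇒ left-skewed (negatively skewed).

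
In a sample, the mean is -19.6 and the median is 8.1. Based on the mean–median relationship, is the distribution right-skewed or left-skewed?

left-skewed

mean − median = -19.6 − 8.1 = -27.7
mean < median ⇒ the longer tail is on the left ⇒ left-skewed (negatively skewed).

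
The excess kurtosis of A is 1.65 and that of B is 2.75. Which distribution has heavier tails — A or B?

Higher excess kurtosis ⇒ heavier tails relative to the normal distribution.
1.65 vs 2.75: the larger is 2.75, so B has heavier tails.

B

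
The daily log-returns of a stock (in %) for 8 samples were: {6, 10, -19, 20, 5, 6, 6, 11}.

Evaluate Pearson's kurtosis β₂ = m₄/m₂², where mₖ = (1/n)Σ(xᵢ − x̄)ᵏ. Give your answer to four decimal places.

4.4329

x̄ = 5.6250
Σ(xᵢ − x̄)² = 861.8750 ⇒ m₂ = 107.73438
Σ(xᵢ − x̄)⁴ = 411611.1816 ⇒ m₄ = 51451.39771
m₂² = 11606.69556
β₂ = m₄/m₂² = 51451.39771 / 11606.69556 ≈ 4.4329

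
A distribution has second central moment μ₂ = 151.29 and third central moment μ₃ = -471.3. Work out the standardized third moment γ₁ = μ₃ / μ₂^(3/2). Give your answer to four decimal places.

-0.2533

σ = √μ₂ = √151.29 = 12.30000
σ³ = μ₂^(3/2) = 1860.86700
γ₁ = μ₃/σ³ = -471.3 / 1860.86700 ≈ -0.2533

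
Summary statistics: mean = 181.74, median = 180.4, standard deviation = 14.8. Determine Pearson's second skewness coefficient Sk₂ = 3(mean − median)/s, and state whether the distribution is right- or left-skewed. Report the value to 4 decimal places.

Sk₂ = 3(181.74 − 180.4) / 14.8 = 3 × 1.3400 / 14.8
    = 4.0200 / 14.8 ≈ 0.2716
Sk₂ > 0 ⇒ mean > median ⇒ right-skewed (positive skew).

0.2716, right-skewed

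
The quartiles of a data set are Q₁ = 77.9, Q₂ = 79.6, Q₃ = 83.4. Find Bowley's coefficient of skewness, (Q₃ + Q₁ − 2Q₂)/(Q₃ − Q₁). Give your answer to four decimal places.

0.3818

numerator: Q₃ + Q₁ − 2Q₂ = 83.4 + 77.9 − 2×79.6 = 2.1000
denominator: Q₃ − Q₁ = 83.4 − 77.9 = 5.5000
Bowley skewness = 2.1000 / 5.5000 ≈ 0.3818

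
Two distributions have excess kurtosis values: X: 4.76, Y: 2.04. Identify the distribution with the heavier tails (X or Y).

Higher excess kurtosis ⇒ heavier tails relative to the normal distribution.
4.76 vs 2.04: the larger is 4.76, so X has heavier tails.

X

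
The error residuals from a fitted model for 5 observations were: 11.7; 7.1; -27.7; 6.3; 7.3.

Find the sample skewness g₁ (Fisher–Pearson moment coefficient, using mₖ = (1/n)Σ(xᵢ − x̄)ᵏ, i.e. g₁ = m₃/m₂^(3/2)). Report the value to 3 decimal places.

-1.434

x̄ = (11.7 + 7.1 - 27.7 + 6.3 + 7.3) / 5 = 0.9400
deviations (xᵢ − x̄): 10.7600, 6.1600, -28.6400, 5.3600, 6.3600
Σ(xᵢ − x̄)² = 1043.1520 ⇒ m₂ = 1043.1520/5 = 208.63040
Σ(xᵢ − x̄)³ = -21601.1866 ⇒ m₃ = -21601.1866/5 = -4320.23731
m₂^(3/2) = 208.63040^(1.5) = 3013.46663
g₁ = m₃ / m₂^(3/2) = -4320.23731 / 3013.46663 ≈ -1.434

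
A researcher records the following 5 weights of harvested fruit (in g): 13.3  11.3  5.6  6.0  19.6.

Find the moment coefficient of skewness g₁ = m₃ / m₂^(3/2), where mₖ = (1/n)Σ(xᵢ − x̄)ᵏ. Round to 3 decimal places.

0.438

x̄ = (13.3 + 11.3 + 5.6 + 6.0 + 19.6) / 5 = 11.1600
deviations (xᵢ − x̄): 2.1400, 0.1400, -5.5600, -5.1600, 8.4400
Σ(xᵢ − x̄)² = 133.3720 ⇒ m₂ = 133.3720/5 = 26.67440
Σ(xᵢ − x̄)³ = 301.7470 ⇒ m₃ = 301.7470/5 = 60.34939
m₂^(3/2) = 26.67440^(1.5) = 137.76598
g₁ = m₃ / m₂^(3/2) = 60.34939 / 137.76598 ≈ 0.438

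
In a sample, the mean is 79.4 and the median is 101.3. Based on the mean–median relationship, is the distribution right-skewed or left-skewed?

mean − median = 79.4 − 101.3 = -21.9
mean < median ⇒ the longer tail is on the left ⇒ left-skewed (negatively skewed).

left-skewed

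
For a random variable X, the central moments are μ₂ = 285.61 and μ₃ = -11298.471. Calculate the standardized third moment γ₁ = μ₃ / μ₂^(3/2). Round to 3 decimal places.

-2.341

σ = √μ₂ = √285.61 = 16.90000
σ³ = μ₂^(3/2) = 4826.80900
γ₁ = μ₃/σ³ = -11298.471 / 4826.80900 ≈ -2.341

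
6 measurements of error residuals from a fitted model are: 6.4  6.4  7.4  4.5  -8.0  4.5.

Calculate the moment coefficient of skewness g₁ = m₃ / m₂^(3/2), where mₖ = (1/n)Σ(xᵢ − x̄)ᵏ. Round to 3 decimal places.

x̄ = (6.4 + 6.4 + 7.4 + 4.5 - 8.0 + 4.5) / 6 = 3.5333
deviations (xᵢ − x̄): 2.8667, 2.8667, 3.8667, 0.9667, -11.5333, 0.9667
Σ(xᵢ − x̄)² = 166.2733 ⇒ m₂ = 166.2733/6 = 27.71222
Σ(xᵢ − x̄)³ = -1427.4056 ⇒ m₃ = -1427.4056/6 = -237.90093
m₂^(3/2) = 27.71222^(1.5) = 145.88379
g₁ = m₃ / m₂^(3/2) = -237.90093 / 145.88379 ≈ -1.631

-1.631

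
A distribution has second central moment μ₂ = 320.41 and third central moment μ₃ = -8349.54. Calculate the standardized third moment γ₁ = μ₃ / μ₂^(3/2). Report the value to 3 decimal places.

σ = √μ₂ = √320.41 = 17.90000
σ³ = μ₂^(3/2) = 5735.33900
γ₁ = μ₃/σ³ = -8349.54 / 5735.33900 ≈ -1.456

-1.456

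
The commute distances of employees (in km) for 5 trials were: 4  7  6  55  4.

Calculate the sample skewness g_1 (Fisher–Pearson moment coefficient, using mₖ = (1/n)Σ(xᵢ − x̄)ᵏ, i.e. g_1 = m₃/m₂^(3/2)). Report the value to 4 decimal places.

1.4873

x̄ = (4 + 7 + 6 + 55 + 4) / 5 = 15.2000
deviations (xᵢ − x̄): -11.2000, -8.2000, -9.2000, 39.8000, -11.2000
Σ(xᵢ − x̄)² = 1986.8000 ⇒ m₂ = 1986.8000/5 = 397.36000
Σ(xᵢ − x̄)³ = 58904.8800 ⇒ m₃ = 58904.8800/5 = 11780.97600
m₂^(3/2) = 397.36000^(1.5) = 7920.93082
g_1 = m₃ / m₂^(3/2) = 11780.97600 / 7920.93082 ≈ 1.4873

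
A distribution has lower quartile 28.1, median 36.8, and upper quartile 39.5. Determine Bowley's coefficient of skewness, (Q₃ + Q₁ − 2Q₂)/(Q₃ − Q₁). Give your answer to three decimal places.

-0.526

numerator: Q₃ + Q₁ − 2Q₂ = 39.5 + 28.1 − 2×36.8 = -6.0000
denominator: Q₃ − Q₁ = 39.5 − 28.1 = 11.4000
Bowley skewness = -6.0000 / 11.4000 ≈ -0.526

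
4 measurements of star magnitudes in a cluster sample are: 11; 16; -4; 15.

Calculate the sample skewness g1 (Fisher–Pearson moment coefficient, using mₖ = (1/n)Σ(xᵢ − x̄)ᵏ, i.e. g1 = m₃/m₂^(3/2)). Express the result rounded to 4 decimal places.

x̄ = (11 + 16 - 4 + 15) / 4 = 9.5000
deviations (xᵢ − x̄): 1.5000, 6.5000, -13.5000, 5.5000
Σ(xᵢ − x̄)² = 257.0000 ⇒ m₂ = 257.0000/4 = 64.25000
Σ(xᵢ − x̄)³ = -2016.0000 ⇒ m₃ = -2016.0000/4 = -504.00000
m₂^(3/2) = 64.25000^(1.5) = 515.00293
g1 = m₃ / m₂^(3/2) = -504.00000 / 515.00293 ≈ -0.9786

-0.9786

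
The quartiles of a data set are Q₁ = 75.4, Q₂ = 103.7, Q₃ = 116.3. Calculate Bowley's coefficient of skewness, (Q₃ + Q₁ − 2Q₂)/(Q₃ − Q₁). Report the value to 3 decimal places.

numerator: Q₃ + Q₁ − 2Q₂ = 116.3 + 75.4 − 2×103.7 = -15.7000
denominator: Q₃ − Q₁ = 116.3 − 75.4 = 40.9000
Bowley skewness = -15.7000 / 40.9000 ≈ -0.384

-0.384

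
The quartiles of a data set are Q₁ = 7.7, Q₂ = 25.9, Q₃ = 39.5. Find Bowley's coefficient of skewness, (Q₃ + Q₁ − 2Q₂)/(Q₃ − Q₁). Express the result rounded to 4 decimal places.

numerator: Q₃ + Q₁ − 2Q₂ = 39.5 + 7.7 − 2×25.9 = -4.6000
denominator: Q₃ − Q₁ = 39.5 − 7.7 = 31.8000
Bowley skewness = -4.6000 / 31.8000 ≈ -0.1447

-0.1447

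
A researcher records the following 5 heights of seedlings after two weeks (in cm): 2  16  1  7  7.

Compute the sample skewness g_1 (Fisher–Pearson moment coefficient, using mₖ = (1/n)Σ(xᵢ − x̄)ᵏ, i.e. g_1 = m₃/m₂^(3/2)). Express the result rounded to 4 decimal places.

x̄ = (2 + 16 + 1 + 7 + 7) / 5 = 6.6000
deviations (xᵢ − x̄): -4.6000, 9.4000, -5.6000, 0.4000, 0.4000
Σ(xᵢ − x̄)² = 141.2000 ⇒ m₂ = 141.2000/5 = 28.24000
Σ(xᵢ − x̄)³ = 557.7600 ⇒ m₃ = 557.7600/5 = 111.55200
m₂^(3/2) = 28.24000^(1.5) = 150.07109
g_1 = m₃ / m₂^(3/2) = 111.55200 / 150.07109 ≈ 0.7433

0.7433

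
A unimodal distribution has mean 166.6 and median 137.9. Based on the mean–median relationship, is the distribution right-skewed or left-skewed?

right-skewed

mean − median = 166.6 − 137.9 = 28.7
mean > median ⇒ the longer tail is on the right ⇒ right-skewed (positively skewed).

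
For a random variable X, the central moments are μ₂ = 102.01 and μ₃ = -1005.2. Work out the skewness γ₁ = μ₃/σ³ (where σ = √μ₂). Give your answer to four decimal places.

-0.9756

σ = √μ₂ = √102.01 = 10.10000
σ³ = μ₂^(3/2) = 1030.30100
γ₁ = μ₃/σ³ = -1005.2 / 1030.30100 ≈ -0.9756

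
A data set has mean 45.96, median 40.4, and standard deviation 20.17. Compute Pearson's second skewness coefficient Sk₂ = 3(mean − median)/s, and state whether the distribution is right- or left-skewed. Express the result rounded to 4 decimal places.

0.8270, right-skewed

Sk₂ = 3(45.96 − 40.4) / 20.17 = 3 × 5.5600 / 20.17
    = 16.6800 / 20.17 ≈ 0.8270
Sk₂ > 0 ⇒ mean > median ⇒ right-skewed (positive skew).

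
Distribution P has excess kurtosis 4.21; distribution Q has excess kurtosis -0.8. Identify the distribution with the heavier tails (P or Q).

P

Higher excess kurtosis ⇒ heavier tails relative to the normal distribution.
4.21 vs -0.8: the larger is 4.21, so P has heavier tails. (P is leptokurtic — heavier-than-normal tails; the other is platykurtic.)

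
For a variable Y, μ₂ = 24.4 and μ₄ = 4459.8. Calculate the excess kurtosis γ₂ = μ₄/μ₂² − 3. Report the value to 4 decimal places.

μ₂² = 24.4² = 595.36000
μ₄/μ₂² = 4459.8 / 595.36000 = 7.49093
γ₂ = 7.49093 − 3 ≈ 4.4909

4.4909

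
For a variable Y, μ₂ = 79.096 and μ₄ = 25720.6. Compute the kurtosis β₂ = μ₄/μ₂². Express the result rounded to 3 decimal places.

4.111

μ₂² = 79.096² = 6256.17722
μ₄/μ₂² = 25720.6 / 6256.17722 = 4.11123
β₂ ≈ 4.111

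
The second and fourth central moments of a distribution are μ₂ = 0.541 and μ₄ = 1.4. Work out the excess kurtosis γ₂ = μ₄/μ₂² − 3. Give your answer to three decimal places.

μ₂² = 0.541² = 0.29268
μ₄/μ₂² = 1.4 / 0.29268 = 4.78336
γ₂ = 4.78336 − 3 ≈ 1.783

1.783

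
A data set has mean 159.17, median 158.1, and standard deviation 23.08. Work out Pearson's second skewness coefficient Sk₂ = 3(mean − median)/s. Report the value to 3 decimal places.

Sk₂ = 3(159.17 − 158.1) / 23.08 = 3 × 1.0700 / 23.08
    = 3.2100 / 23.08 ≈ 0.139

0.139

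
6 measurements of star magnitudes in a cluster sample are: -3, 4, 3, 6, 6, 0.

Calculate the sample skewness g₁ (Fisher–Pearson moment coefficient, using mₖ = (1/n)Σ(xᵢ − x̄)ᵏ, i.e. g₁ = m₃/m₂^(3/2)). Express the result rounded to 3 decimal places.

-0.605

x̄ = (-3 + 4 + 3 + 6 + 6 + 0) / 6 = 2.6667
deviations (xᵢ − x̄): -5.6667, 1.3333, 0.3333, 3.3333, 3.3333, -2.6667
Σ(xᵢ − x̄)² = 63.3333 ⇒ m₂ = 63.3333/6 = 10.55556
Σ(xᵢ − x̄)³ = -124.4444 ⇒ m₃ = -124.4444/6 = -20.74074
m₂^(3/2) = 10.55556^(1.5) = 34.29428
g₁ = m₃ / m₂^(3/2) = -20.74074 / 34.29428 ≈ -0.605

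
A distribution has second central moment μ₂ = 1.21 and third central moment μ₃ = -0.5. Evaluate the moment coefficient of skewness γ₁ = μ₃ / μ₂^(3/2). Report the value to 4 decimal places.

σ = √μ₂ = √1.21 = 1.10000
σ³ = μ₂^(3/2) = 1.33100
γ₁ = μ₃/σ³ = -0.5 / 1.33100 ≈ -0.3757

-0.3757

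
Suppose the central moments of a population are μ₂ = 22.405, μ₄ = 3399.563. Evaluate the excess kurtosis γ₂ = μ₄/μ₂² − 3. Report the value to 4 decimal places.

μ₂² = 22.405² = 501.98403
μ₄/μ₂² = 3399.563 / 501.98403 = 6.77225
γ₂ = 6.77225 − 3 ≈ 3.7723

3.7723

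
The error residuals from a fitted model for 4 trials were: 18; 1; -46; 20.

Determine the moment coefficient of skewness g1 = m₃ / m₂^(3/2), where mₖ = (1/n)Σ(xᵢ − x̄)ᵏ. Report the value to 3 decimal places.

x̄ = (18 + 1 - 46 + 20) / 4 = -1.7500
deviations (xᵢ − x̄): 19.7500, 2.7500, -44.2500, 21.7500
Σ(xᵢ − x̄)² = 2828.7500 ⇒ m₂ = 2828.7500/4 = 707.18750
Σ(xᵢ − x̄)³ = -68630.6250 ⇒ m₃ = -68630.6250/4 = -17157.65625
m₂^(3/2) = 707.18750^(1.5) = 18806.23521
g1 = m₃ / m₂^(3/2) = -17157.65625 / 18806.23521 ≈ -0.912

-0.912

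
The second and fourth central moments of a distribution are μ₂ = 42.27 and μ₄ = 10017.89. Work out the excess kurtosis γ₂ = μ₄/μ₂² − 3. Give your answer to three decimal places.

2.607

μ₂² = 42.27² = 1786.75290
μ₄/μ₂² = 10017.89 / 1786.75290 = 5.60676
γ₂ = 5.60676 − 3 ≈ 2.607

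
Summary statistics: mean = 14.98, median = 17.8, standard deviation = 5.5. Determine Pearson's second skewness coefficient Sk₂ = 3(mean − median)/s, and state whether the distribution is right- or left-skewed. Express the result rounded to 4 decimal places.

-1.5382, left-skewed

Sk₂ = 3(14.98 − 17.8) / 5.5 = 3 × -2.8200 / 5.5
    = -8.4600 / 5.5 ≈ -1.5382
Sk₂ < 0 ⇒ mean < median ⇒ left-skewed (negative skew).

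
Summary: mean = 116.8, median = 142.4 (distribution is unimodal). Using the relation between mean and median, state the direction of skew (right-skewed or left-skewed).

left-skewed

mean − median = 116.8 − 142.4 = -25.6
mean < median ⇒ the longer tail is on the left ⇒ left-skewed (negatively skewed).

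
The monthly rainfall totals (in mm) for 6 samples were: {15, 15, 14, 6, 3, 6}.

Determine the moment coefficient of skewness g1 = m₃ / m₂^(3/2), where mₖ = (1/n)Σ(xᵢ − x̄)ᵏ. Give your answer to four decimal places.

x̄ = (15 + 15 + 14 + 6 + 3 + 6) / 6 = 9.8333
deviations (xᵢ − x̄): 5.1667, 5.1667, 4.1667, -3.8333, -6.8333, -3.8333
Σ(xᵢ − x̄)² = 146.8333 ⇒ m₂ = 146.8333/6 = 24.47222
Σ(xᵢ − x̄)³ = -83.5556 ⇒ m₃ = -83.5556/6 = -13.92593
m₂^(3/2) = 24.47222^(1.5) = 121.06263
g1 = m₃ / m₂^(3/2) = -13.92593 / 121.06263 ≈ -0.1150

-0.1150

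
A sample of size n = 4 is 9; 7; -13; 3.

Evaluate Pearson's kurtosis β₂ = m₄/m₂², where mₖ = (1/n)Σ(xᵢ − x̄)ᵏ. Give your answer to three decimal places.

2.161

x̄ = 1.5000
Σ(xᵢ − x̄)² = 299.0000 ⇒ m₂ = 74.75000
Σ(xᵢ − x̄)⁴ = 48289.2500 ⇒ m₄ = 12072.31250
m₂² = 5587.56250
β₂ = m₄/m₂² = 12072.31250 / 5587.56250 ≈ 2.161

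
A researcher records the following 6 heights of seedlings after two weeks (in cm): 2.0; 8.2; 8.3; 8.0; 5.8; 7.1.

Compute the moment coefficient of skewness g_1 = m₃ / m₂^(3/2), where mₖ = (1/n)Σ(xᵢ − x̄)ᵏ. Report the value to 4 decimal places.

-1.2723

x̄ = (2.0 + 8.2 + 8.3 + 8.0 + 5.8 + 7.1) / 6 = 6.5667
deviations (xᵢ − x̄): -4.5667, 1.6333, 1.7333, 1.4333, -0.7667, 0.5333
Σ(xᵢ − x̄)² = 29.4533 ⇒ m₂ = 29.4533/6 = 4.90889
Σ(xᵢ − x̄)³ = -83.0244 ⇒ m₃ = -83.0244/6 = -13.83741
m₂^(3/2) = 4.90889^(1.5) = 10.87614
g_1 = m₃ / m₂^(3/2) = -13.83741 / 10.87614 ≈ -1.2723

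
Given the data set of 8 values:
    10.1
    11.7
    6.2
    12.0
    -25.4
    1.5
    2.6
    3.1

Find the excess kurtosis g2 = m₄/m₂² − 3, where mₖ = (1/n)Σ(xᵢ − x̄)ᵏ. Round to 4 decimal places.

1.8870

x̄ = 2.7250
Σ(xᵢ − x̄)² = 1025.7150 ⇒ m₂ = 128.21437
Σ(xᵢ − x̄)⁴ = 642700.9630 ⇒ m₄ = 80337.62038
m₂² = 16438.92596
g2 = m₄/m₂² − 3 = 4.88704 − 3 ≈ 1.8870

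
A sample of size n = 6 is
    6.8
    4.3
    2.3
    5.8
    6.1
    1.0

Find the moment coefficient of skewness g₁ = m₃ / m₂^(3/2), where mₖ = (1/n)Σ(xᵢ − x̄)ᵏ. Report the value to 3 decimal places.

-0.460

x̄ = (6.8 + 4.3 + 2.3 + 5.8 + 6.1 + 1.0) / 6 = 4.3833
deviations (xᵢ − x̄): 2.4167, -0.0833, -2.0833, 1.4167, 1.7167, -3.3833
Σ(xᵢ − x̄)² = 26.5883 ⇒ m₂ = 26.5883/6 = 4.43139
Σ(xᵢ − x̄)³ = -25.7556 ⇒ m₃ = -25.7556/6 = -4.29259
m₂^(3/2) = 4.43139^(1.5) = 9.32846
g₁ = m₃ / m₂^(3/2) = -4.29259 / 9.32846 ≈ -0.460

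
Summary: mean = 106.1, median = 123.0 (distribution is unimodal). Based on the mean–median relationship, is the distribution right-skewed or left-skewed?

left-skewed

mean − median = 106.1 − 123.0 = -16.9
mean < median ⇒ the longer tail is on the left ⇒ left-skewed (negatively skewed).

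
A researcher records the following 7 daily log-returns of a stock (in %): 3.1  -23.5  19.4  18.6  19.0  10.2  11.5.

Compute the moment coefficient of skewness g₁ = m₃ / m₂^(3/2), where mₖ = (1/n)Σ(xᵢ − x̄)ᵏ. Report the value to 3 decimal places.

-1.456

x̄ = (3.1 - 23.5 + 19.4 + 18.6 + 19.0 + 10.2 + 11.5) / 7 = 8.3286
deviations (xᵢ − x̄): -5.2286, -31.8286, 11.0714, 10.2714, 10.6714, 1.8714, 3.1714
Σ(xᵢ − x̄)² = 1395.9143 ⇒ m₂ = 1395.9143/7 = 199.41633
Σ(xᵢ − x̄)³ = -28692.6620 ⇒ m₃ = -28692.6620/7 = -4098.95171
m₂^(3/2) = 199.41633^(1.5) = 2816.05458
g₁ = m₃ / m₂^(3/2) = -4098.95171 / 2816.05458 ≈ -1.456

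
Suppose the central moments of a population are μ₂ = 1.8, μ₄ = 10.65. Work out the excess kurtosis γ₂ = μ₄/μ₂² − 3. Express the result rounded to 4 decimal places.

0.2870

μ₂² = 1.8² = 3.24000
μ₄/μ₂² = 10.65 / 3.24000 = 3.28704
γ₂ = 3.28704 − 3 ≈ 0.2870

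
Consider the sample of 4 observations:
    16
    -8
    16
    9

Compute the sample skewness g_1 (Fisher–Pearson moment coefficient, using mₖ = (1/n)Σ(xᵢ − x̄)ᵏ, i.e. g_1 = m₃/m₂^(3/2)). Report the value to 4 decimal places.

x̄ = (16 - 8 + 16 + 9) / 4 = 8.2500
deviations (xᵢ − x̄): 7.7500, -16.2500, 7.7500, 0.7500
Σ(xᵢ − x̄)² = 384.7500 ⇒ m₂ = 384.7500/4 = 96.18750
Σ(xᵢ − x̄)³ = -3359.6250 ⇒ m₃ = -3359.6250/4 = -839.90625
m₂^(3/2) = 96.18750^(1.5) = 943.36108
g_1 = m₃ / m₂^(3/2) = -839.90625 / 943.36108 ≈ -0.8903

-0.8903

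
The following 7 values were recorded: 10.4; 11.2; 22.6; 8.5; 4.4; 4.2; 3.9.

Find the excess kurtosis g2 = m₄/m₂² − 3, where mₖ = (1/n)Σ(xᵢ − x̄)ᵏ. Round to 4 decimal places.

0.4077

x̄ = 9.3143
Σ(xᵢ − x̄)² = 261.5286 ⇒ m₂ = 37.36122
Σ(xᵢ − x̄)⁴ = 33297.0296 ⇒ m₄ = 4756.71851
m₂² = 1395.86110
g2 = m₄/m₂² − 3 = 3.40773 − 3 ≈ 0.4077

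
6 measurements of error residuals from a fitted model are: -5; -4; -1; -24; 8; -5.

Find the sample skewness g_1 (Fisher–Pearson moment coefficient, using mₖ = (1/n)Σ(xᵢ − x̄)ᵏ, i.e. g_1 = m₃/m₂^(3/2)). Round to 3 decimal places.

x̄ = (-5 - 4 - 1 - 24 + 8 - 5) / 6 = -5.1667
deviations (xᵢ − x̄): 0.1667, 1.1667, 4.1667, -18.8333, 13.1667, 0.1667
Σ(xᵢ − x̄)² = 546.8333 ⇒ m₂ = 546.8333/6 = 91.13889
Σ(xᵢ − x̄)³ = -4323.5556 ⇒ m₃ = -4323.5556/6 = -720.59259
m₂^(3/2) = 91.13889^(1.5) = 870.07280
g_1 = m₃ / m₂^(3/2) = -720.59259 / 870.07280 ≈ -0.828

-0.828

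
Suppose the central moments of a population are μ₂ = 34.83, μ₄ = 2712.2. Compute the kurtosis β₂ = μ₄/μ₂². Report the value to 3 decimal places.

2.236

μ₂² = 34.83² = 1213.12890
μ₄/μ₂² = 2712.2 / 1213.12890 = 2.23571
β₂ ≈ 2.236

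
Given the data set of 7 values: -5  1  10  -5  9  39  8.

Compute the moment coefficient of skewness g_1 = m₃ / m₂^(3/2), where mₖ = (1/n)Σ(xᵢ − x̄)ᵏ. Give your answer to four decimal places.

x̄ = (-5 + 1 + 10 - 5 + 9 + 39 + 8) / 7 = 8.1429
deviations (xᵢ − x̄): -13.1429, -7.1429, 1.8571, -13.1429, 0.8571, 30.8571, -0.1429
Σ(xᵢ − x̄)² = 1352.8571 ⇒ m₂ = 1352.8571/7 = 193.26531
Σ(xᵢ − x̄)³ = 24483.1837 ⇒ m₃ = 24483.1837/7 = 3497.59767
m₂^(3/2) = 193.26531^(1.5) = 2686.77222
g_1 = m₃ / m₂^(3/2) = 3497.59767 / 2686.77222 ≈ 1.3018

1.3018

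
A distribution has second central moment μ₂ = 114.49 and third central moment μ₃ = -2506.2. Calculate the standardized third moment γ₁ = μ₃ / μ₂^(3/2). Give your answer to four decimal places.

-2.0458

σ = √μ₂ = √114.49 = 10.70000
σ³ = μ₂^(3/2) = 1225.04300
γ₁ = μ₃/σ³ = -2506.2 / 1225.04300 ≈ -2.0458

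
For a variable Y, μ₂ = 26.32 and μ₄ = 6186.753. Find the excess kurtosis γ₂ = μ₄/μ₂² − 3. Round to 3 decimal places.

5.931

μ₂² = 26.32² = 692.74240
μ₄/μ₂² = 6186.753 / 692.74240 = 8.93081
γ₂ = 8.93081 − 3 ≈ 5.931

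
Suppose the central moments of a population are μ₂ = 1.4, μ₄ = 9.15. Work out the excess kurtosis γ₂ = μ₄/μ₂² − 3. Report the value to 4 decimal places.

μ₂² = 1.4² = 1.96000
μ₄/μ₂² = 9.15 / 1.96000 = 4.66837
γ₂ = 4.66837 − 3 ≈ 1.6684

1.6684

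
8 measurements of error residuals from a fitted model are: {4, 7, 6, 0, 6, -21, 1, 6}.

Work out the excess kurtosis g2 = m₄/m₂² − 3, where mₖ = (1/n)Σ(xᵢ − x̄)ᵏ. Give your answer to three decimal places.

x̄ = 1.1250
Σ(xᵢ − x̄)² = 604.8750 ⇒ m₂ = 75.60938
Σ(xᵢ − x̄)⁴ = 242581.2129 ⇒ m₄ = 30322.65161
m₂² = 5716.77759
g2 = m₄/m₂² − 3 = 5.30415 − 3 ≈ 2.304

2.304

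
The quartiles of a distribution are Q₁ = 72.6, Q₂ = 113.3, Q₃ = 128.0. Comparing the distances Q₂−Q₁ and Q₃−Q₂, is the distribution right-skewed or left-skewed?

left-skewed

Q₂ − Q₁ = 40.7;  Q₃ − Q₂ = 14.7
Q₂ − Q₁ > Q₃ − Q₂ ⇒ the lower half is more spread out ⇒ left-skewed.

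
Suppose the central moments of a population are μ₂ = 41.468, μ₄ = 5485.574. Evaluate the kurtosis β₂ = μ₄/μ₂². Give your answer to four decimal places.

3.1900

μ₂² = 41.468² = 1719.59502
μ₄/μ₂² = 5485.574 / 1719.59502 = 3.19004
β₂ ≈ 3.1900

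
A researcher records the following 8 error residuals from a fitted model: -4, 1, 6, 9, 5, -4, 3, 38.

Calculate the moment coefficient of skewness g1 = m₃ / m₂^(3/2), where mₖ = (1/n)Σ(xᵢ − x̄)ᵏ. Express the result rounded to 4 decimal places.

1.7505

x̄ = (-4 + 1 + 6 + 9 + 5 - 4 + 3 + 38) / 8 = 6.7500
deviations (xᵢ − x̄): -10.7500, -5.7500, -0.7500, 2.2500, -1.7500, -10.7500, -3.7500, 31.2500
Σ(xᵢ − x̄)² = 1263.5000 ⇒ m₂ = 1263.5000/8 = 157.93750
Σ(xᵢ − x̄)³ = 27795.7500 ⇒ m₃ = 27795.7500/8 = 3474.46875
m₂^(3/2) = 157.93750^(1.5) = 1984.85090
g1 = m₃ / m₂^(3/2) = 3474.46875 / 1984.85090 ≈ 1.7505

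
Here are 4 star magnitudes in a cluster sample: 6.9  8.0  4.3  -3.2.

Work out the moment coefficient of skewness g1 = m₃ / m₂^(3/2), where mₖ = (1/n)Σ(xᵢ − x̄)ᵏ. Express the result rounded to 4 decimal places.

-0.8541

x̄ = (6.9 + 8.0 + 4.3 - 3.2) / 4 = 4.0000
deviations (xᵢ − x̄): 2.9000, 4.0000, 0.3000, -7.2000
Σ(xᵢ − x̄)² = 76.3400 ⇒ m₂ = 76.3400/4 = 19.08500
Σ(xᵢ − x̄)³ = -284.8320 ⇒ m₃ = -284.8320/4 = -71.20800
m₂^(3/2) = 19.08500^(1.5) = 83.37546
g1 = m₃ / m₂^(3/2) = -71.20800 / 83.37546 ≈ -0.8541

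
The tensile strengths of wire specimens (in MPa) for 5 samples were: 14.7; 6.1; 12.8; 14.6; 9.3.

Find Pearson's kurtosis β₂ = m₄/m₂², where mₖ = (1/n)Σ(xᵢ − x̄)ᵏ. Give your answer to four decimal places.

1.7405

x̄ = 11.5000
Σ(xᵢ − x̄)² = 55.5400 ⇒ m₂ = 11.10800
Σ(xᵢ − x̄)⁴ = 1073.7970 ⇒ m₄ = 214.75940
m₂² = 123.38766
β₂ = m₄/m₂² = 214.75940 / 123.38766 ≈ 1.7405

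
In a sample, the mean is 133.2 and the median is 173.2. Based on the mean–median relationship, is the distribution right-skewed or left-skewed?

mean − median = 133.2 − 173.2 = -40.0
mean < median ⇒ the longer tail is on the left ⇒ left-skewed (negatively skewed).

left-skewed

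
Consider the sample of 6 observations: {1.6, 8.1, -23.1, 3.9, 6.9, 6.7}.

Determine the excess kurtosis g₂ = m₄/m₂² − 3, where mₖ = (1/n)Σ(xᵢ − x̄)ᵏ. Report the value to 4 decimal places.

0.9154

x̄ = 0.6833
Σ(xᵢ − x̄)² = 706.6883 ⇒ m₂ = 117.78139
Σ(xᵢ − x̄)⁴ = 325894.0414 ⇒ m₄ = 54315.67357
m₂² = 13872.45557
g₂ = m₄/m₂² − 3 = 3.91536 − 3 ≈ 0.9154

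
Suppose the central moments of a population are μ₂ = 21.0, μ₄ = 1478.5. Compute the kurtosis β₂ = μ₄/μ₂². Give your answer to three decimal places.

3.353

μ₂² = 21.0² = 441.00000
μ₄/μ₂² = 1478.5 / 441.00000 = 3.35261
β₂ ≈ 3.353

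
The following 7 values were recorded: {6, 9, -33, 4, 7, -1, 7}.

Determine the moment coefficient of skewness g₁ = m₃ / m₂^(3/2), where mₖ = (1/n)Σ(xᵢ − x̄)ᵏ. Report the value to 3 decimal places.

x̄ = (6 + 9 - 33 + 4 + 7 - 1 + 7) / 7 = -0.1429
deviations (xᵢ − x̄): 6.1429, 9.1429, -32.8571, 4.1429, 7.1429, -0.8571, 7.1429
Σ(xᵢ − x̄)² = 1320.8571 ⇒ m₂ = 1320.8571/7 = 188.69388
Σ(xᵢ − x̄)³ = -33676.8980 ⇒ m₃ = -33676.8980/7 = -4810.98542
m₂^(3/2) = 188.69388^(1.5) = 2592.01024
g₁ = m₃ / m₂^(3/2) = -4810.98542 / 2592.01024 ≈ -1.856

-1.856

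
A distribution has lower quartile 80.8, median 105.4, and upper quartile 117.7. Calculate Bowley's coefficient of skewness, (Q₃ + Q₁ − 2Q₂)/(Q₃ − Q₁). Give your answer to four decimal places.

-0.3333

numerator: Q₃ + Q₁ − 2Q₂ = 117.7 + 80.8 − 2×105.4 = -12.3000
denominator: Q₃ − Q₁ = 117.7 − 80.8 = 36.9000
Bowley skewness = -12.3000 / 36.9000 ≈ -0.3333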